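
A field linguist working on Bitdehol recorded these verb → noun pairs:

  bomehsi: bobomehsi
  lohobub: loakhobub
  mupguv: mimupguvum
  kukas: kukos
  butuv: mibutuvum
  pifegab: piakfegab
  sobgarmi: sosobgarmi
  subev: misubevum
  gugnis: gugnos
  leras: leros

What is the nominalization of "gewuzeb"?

bomehsi and gugnis both have last vowel 'i' yet inflect differently (bobomehsi, gugnos), so the last vowel is not what conditions the rule; the final letter is.
"gewuzeb" ends in -b. The stems ending in -b (lohobub → loakhobub, pifegab → piakfegab) insert -ak- after the first vowel.
The other patterns: stems ending in -i repeat the first consonant+vowel as a prefix; stems ending in -s change the last vowel to 'o'; stems ending in -v add mi- … -um around the stem.
So gewuzeb → geakwuzeb.

geakwuzeb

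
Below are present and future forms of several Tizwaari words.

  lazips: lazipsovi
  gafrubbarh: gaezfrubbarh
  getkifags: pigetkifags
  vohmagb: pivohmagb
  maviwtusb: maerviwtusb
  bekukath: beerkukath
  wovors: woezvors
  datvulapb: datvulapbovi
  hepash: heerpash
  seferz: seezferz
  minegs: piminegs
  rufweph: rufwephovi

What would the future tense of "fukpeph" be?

fukpephovi

lazips and getkifags both end in -s yet inflect differently (lazipsovi, pigetkifags), so the final letter is not what conditions the rule; the second-to-last letter is.
"fukpeph" has second-to-last letter 'p'. The stems whose second-to-last letter is 'p' (rufweph → rufwephovi, lazips → lazipsovi, datvulapb → datvulapbovi) add -ovi.
So fukpeph → fukpephovi.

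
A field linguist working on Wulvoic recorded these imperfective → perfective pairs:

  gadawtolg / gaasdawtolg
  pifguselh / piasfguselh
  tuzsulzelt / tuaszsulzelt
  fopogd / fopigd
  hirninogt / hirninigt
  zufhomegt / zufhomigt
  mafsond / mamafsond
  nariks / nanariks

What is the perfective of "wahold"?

waashold

"wahold" has second-to-last letter 'l'. The stems whose second-to-last letter is 'l' (gadawtolg → gaasdawtolg, pifguselh → piasfguselh, tuzsulzelt → tuaszsulzelt) insert -as- after the first vowel.
The other patterns: stems whose second-to-last letter is 'g' change the last vowel to 'i'; stems whose second-to-last letter is 'k' or 'n' repeat the first consonant+vowel as a prefix.
So wahold → waashold.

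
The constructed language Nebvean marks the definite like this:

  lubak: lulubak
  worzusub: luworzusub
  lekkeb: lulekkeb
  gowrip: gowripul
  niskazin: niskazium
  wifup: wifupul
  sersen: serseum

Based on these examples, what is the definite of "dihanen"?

niskazin and gowrip both have last vowel 'i' yet inflect differently (niskazium, gowripul), so the last vowel is not what conditions the rule; the final letter is.
"dihanen" ends in -n. The stems ending in -n (niskazin → niskazium, sersen → serseum) drop the final letter and add -um.
So dihanen → dihaneum.

dihaneum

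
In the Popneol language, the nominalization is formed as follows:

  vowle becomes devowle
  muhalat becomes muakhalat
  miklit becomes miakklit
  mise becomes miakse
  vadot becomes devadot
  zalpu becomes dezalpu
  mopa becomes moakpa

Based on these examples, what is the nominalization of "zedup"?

"zedup" begins with z-. The one such stem in the data (zalpu → dezalpu) adds the prefix de-, so the same rule applies.
The other pattern: stems beginning with m- insert -ak- after the first vowel.
So zedup → dezedup.

dezedup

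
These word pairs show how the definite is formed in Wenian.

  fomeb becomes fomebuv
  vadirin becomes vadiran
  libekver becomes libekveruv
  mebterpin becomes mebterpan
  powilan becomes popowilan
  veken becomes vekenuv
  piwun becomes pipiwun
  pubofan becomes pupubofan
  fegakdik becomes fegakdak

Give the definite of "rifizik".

rifizak

veken and vadirin both end in -n yet inflect differently (vekenuv, vadiran), so the final letter is not what conditions the rule; the last vowel is.
"rifizik" has last vowel 'i'. The stems whose last vowel is 'i' (vadirin → vadiran, fegakdik → fegakdak, mebterpin → mebterpan) change the last vowel to 'a'.
So rifizik → rifizak.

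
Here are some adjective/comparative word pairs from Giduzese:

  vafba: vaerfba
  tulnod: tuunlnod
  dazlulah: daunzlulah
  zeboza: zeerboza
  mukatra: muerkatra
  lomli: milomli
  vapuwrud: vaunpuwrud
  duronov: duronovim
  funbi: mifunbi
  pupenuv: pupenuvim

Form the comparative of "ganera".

"ganera" ends in -a. The stems ending in -a (mukatra → muerkatra, zeboza → zeerboza, vafba → vaerfba) insert -er- after the first vowel.
The other patterns: stems ending in -v add -im; stems ending in -i add the prefix mi-; stems ending in -d or -h insert -un- after the first vowel.
So ganera → gaernera.

gaernera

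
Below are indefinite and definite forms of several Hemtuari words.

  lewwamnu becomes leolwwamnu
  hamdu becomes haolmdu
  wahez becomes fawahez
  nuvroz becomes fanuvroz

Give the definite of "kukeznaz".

fakukeznaz

"kukeznaz" ends in a consonant. The stems ending in a consonant (wahez → fawahez, nuvroz → fanuvroz) add the prefix fa-.
The other pattern: stems ending in a vowel insert -ol- after the first vowel.
So kukeznaz → fakukeznaz.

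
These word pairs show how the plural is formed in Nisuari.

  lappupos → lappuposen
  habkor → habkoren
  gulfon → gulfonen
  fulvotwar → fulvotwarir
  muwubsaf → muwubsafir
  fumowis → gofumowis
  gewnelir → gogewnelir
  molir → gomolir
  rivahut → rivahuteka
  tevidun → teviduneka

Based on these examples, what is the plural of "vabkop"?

vabkopen

habkor and fulvotwar both end in -r yet inflect differently (habkoren, fulvotwarir), so the final letter is not what conditions the rule; the last vowel is.
"vabkop" has last vowel 'o'. The stems whose last vowel is 'o' (lappupos → lappuposen, habkor → habkoren, gulfon → gulfonen) add -en.
So vabkop → vabkopen.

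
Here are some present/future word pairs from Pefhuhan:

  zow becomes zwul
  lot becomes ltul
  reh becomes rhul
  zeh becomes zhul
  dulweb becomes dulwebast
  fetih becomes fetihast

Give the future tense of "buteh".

butehast

reh and fetih both end in -h yet inflect differently (rhul, fetihast), so the final letter is not what conditions the rule; the number of vowels is.
"buteh" has 2 vowels. The stems with 2 vowels (dulweb → dulwebast, fetih → fetihast) add -ast.
So buteh → butehast.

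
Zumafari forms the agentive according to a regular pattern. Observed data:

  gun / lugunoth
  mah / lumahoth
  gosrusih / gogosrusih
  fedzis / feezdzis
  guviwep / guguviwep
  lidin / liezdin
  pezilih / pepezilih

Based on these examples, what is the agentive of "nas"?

lunasoth

"nas" has 1 vowel. The stems with 1 vowel (mah → lumahoth, gun → lugunoth) add lu- … -oth around the stem.
So nas → lunasoth.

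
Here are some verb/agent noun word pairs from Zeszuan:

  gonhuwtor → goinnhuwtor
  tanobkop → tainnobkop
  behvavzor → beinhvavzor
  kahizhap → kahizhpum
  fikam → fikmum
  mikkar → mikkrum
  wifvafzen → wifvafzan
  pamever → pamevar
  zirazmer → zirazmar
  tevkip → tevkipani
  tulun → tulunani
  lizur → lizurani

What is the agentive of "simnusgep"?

tanobkop and kahizhap both end in -p yet inflect differently (tainnobkop, kahizhpum), so the final letter is not what conditions the rule; the last vowel is.
"simnusgep" has last vowel 'e'. The stems whose last vowel is 'e' (wifvafzen → wifvafzan, pamever → pamevar, zirazmer → zirazmar) change the last vowel to 'a'.
The other patterns: stems whose last vowel is 'o' insert -in- after the first vowel; stems whose last vowel is 'a' delete the last vowel and add -um; stems whose last vowel is 'i' or 'u' add -ani.
So simnusgep → simnusgap.

simnusgap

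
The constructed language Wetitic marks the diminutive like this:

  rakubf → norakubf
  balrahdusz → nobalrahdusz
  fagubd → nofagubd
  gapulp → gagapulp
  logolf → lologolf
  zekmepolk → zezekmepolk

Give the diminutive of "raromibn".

noraromibn

rakubf and logolf both end in -f yet inflect differently (norakubf, lologolf), so the final letter is not what conditions the rule; the second-to-last letter is.
"raromibn" has second-to-last letter 'b'. The stems whose second-to-last letter is 'b' (rakubf → norakubf, fagubd → nofagubd) add the prefix no-.
The other pattern: stems whose second-to-last letter is 'l' repeat the first consonant+vowel as a prefix.
So raromibn → noraromibn.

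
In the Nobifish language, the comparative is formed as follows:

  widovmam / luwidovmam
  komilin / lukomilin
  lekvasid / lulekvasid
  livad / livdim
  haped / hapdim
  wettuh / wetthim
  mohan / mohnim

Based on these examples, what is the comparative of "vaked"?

vakdim

lekvasid and livad both end in -d yet inflect differently (lulekvasid, livdim), so the final letter is not what conditions the rule; the number of vowels is.
"vaked" has 2 vowels. The stems with 2 vowels (livad → livdim, haped → hapdim, wettuh → wetthim) delete the last vowel and add -im.
So vaked → vakdim.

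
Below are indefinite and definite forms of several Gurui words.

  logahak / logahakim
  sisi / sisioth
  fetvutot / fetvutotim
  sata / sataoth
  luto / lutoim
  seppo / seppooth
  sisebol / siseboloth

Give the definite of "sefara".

sefaraoth

seppo and luto both end in -o yet inflect differently (seppooth, lutoim), so the final letter is not what conditions the rule; the first letter is.
"sefara" begins with s-. The stems beginning with s- (seppo → seppooth, sisi → sisioth, sata → sataoth) add -oth.
The other pattern: stems beginning with f- or l- add -im.
So sefara → sefaraoth.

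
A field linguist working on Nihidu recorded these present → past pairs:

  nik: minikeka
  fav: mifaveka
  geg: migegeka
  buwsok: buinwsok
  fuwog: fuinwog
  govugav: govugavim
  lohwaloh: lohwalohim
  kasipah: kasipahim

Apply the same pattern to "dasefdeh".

dasefdehim

"dasefdeh" has 3 vowels. The stems with 3 vowels (govugav → govugavim, lohwaloh → lohwalohim, kasipah → kasipahim) add -im.
So dasefdeh → dasefdehim.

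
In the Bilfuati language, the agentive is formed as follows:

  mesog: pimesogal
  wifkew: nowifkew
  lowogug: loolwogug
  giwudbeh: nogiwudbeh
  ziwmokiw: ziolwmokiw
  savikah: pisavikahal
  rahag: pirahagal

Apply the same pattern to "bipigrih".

biolpigrih

giwudbeh and savikah both end in -h yet inflect differently (nogiwudbeh, pisavikahal), so the final letter is not what conditions the rule; the last vowel is.
"bipigrih" has last vowel 'i'. The one such stem in the data (ziwmokiw → ziolwmokiw) inserts -ol- after the first vowel (as does lowogug), so the same rule applies.
The other patterns: stems whose last vowel is 'e' add the prefix no-; stems whose last vowel is 'a' or 'o' add pi- … -al around the stem.
So bipigrih → biolpigrih.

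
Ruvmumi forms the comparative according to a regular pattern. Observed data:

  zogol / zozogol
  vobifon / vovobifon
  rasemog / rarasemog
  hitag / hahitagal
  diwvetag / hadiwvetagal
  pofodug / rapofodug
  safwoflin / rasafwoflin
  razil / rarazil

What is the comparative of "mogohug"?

"mogohug" has last vowel 'u'. The one such stem in the data (pofodug → rapofodug) adds the prefix ra-, so the same rule applies.
The other patterns: stems whose last vowel is 'o' repeat the first consonant+vowel as a prefix; stems whose last vowel is 'a' add ha- … -al around the stem.
So mogohug → ramogohug.

ramogohug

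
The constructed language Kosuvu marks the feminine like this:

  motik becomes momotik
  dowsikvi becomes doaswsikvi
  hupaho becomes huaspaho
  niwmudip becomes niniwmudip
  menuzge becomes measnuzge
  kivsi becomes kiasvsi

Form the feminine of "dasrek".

motik and dowsikvi both have last vowel 'i' yet inflect differently (momotik, doaswsikvi), so the last vowel is not what conditions the rule; whether the stem ends in a vowel or a consonant is.
"dasrek" ends in a consonant. The stems ending in a consonant (motik → momotik, niwmudip → niniwmudip) repeat the first consonant+vowel as a prefix.
The other pattern: stems ending in a vowel insert -as- after the first vowel.
So dasrek → dadasrek.

dadasrek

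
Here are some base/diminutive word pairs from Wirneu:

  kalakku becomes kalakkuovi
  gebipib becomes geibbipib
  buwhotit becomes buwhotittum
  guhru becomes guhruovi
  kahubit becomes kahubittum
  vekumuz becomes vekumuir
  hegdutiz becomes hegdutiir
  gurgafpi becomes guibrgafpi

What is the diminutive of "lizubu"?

kahubit and hegdutiz both have last vowel 'i' yet inflect differently (kahubittum, hegdutiir), so the last vowel is not what conditions the rule; the final letter is.
"lizubu" ends in -u. The stems ending in -u (guhru → guhruovi, kalakku → kalakkuovi) add -ovi.
So lizubu → lizubuovi.

lizubuovi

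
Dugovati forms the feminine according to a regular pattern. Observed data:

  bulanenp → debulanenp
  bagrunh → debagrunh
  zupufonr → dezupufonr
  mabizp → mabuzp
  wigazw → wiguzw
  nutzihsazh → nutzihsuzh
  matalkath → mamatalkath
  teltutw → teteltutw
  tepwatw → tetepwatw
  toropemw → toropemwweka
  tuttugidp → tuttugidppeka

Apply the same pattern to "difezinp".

"difezinp" has second-to-last letter 'n'. The stems whose second-to-last letter is 'n' (bulanenp → debulanenp, bagrunh → debagrunh, zupufonr → dezupufonr) add the prefix de-.
So difezinp → dedifezinp.

dedifezinp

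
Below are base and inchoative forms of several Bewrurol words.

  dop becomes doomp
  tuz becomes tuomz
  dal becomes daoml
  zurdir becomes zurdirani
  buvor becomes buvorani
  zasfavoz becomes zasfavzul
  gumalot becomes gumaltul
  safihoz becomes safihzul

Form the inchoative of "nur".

nuomr

"nur" has 1 vowel. The stems with 1 vowel (dop → doomp, tuz → tuomz, dal → daoml) insert -om- after the first vowel.
The other patterns: stems with 2 vowels add -ani; stems with 3 vowels delete the last vowel and add -ul.
So nur → nuomr.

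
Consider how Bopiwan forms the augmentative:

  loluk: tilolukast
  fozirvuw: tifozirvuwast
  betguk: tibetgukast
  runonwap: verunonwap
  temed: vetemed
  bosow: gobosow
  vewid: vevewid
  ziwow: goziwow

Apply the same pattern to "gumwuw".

tigumwuwast

fozirvuw and bosow both end in -w yet inflect differently (tifozirvuwast, gobosow), so the final letter is not what conditions the rule; the last vowel is.
"gumwuw" has last vowel 'u'. The stems whose last vowel is 'u' (betguk → tibetgukast, loluk → tilolukast, fozirvuw → tifozirvuwast) add ti- … -ast around the stem.
The other patterns: stems whose last vowel is 'o' add the prefix go-; stems whose last vowel is 'a', 'e' or 'i' add the prefix ve-.
So gumwuw → tigumwuwast.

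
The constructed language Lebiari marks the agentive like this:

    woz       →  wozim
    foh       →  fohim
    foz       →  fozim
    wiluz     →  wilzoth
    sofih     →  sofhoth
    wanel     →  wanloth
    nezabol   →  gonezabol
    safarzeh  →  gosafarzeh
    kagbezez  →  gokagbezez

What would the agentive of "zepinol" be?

woz and wiluz both end in -z yet inflect differently (wozim, wilzoth), so the final letter is not what conditions the rule; the number of vowels is.
"zepinol" has 3 vowels. The stems with 3 vowels (nezabol → gonezabol, safarzeh → gosafarzeh, kagbezez → gokagbezez) add the prefix go-.
So zepinol → gozepinol.

gozepinol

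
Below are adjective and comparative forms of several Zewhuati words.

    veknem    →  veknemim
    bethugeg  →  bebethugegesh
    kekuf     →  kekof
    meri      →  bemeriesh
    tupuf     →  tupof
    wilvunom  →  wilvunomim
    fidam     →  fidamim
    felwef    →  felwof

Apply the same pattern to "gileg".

begilegesh

felwef and veknem both have last vowel 'e' yet inflect differently (felwof, veknemim), so the last vowel is not what conditions the rule; the final letter is.
"gileg" ends in -g. The one such stem in the data (bethugeg → bebethugegesh) adds be- … -esh around the stem, so the same rule applies.
So gileg → begilegesh.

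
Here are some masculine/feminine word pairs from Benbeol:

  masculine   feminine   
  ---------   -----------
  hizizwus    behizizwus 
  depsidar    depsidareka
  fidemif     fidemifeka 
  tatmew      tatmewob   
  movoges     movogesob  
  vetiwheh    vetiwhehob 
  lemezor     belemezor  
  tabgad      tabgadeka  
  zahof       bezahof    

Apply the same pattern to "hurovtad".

hurovtadeka

"hurovtad" has last vowel 'a'. The stems whose last vowel is 'a' (depsidar → depsidareka, tabgad → tabgadeka) add -eka.
The other patterns: stems whose last vowel is 'e' add -ob; stems whose last vowel is 'o' or 'u' add the prefix be-.
So hurovtad → hurovtadeka.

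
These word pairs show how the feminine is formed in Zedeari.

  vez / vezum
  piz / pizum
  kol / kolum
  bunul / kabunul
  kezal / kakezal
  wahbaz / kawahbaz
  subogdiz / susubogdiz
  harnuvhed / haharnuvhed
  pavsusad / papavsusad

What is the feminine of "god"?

godum

kol and bunul both end in -l yet inflect differently (kolum, kabunul), so the final letter is not what conditions the rule; the number of vowels is.
"god" has 1 vowel. The stems with 1 vowel (vez → vezum, piz → pizum, kol → kolum) add -um.
The other patterns: stems with 2 vowels add the prefix ka-; stems with 3 vowels repeat the first consonant+vowel as a prefix.
So god → godum.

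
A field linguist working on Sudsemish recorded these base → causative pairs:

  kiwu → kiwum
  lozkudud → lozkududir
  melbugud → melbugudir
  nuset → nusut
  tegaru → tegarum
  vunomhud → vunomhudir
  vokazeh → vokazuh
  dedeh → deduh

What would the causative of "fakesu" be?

"fakesu" ends in -u. The stems ending in -u (kiwu → kiwum, tegaru → tegarum) drop the final letter and add -um.
The other patterns: stems ending in -d add -ir; stems ending in -h or -t change the last vowel to 'u'.
So fakesu → fakesum.

fakesum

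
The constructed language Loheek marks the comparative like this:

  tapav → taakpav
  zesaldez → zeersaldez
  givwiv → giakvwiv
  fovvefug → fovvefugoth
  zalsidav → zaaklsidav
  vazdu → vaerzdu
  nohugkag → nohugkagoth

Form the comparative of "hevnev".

nohugkag and zalsidav both have last vowel 'a' yet inflect differently (nohugkagoth, zaaklsidav), so the last vowel is not what conditions the rule; the final letter is.
"hevnev" ends in -v. The stems ending in -v (zalsidav → zaaklsidav, tapav → taakpav, givwiv → giakvwiv) insert -ak- after the first vowel.
The other patterns: stems ending in -g add -oth; stems ending in -u or -z insert -er- after the first vowel.
So hevnev → heakvnev.

heakvnev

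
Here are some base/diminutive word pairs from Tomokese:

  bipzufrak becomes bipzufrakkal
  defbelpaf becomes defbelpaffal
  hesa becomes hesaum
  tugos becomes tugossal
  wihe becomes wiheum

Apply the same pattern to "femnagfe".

femnagfeum

hesa and bipzufrak both have last vowel 'a' yet inflect differently (hesaum, bipzufrakkal), so the last vowel is not what conditions the rule; whether the stem ends in a vowel or a consonant is.
"femnagfe" ends in a vowel. The stems ending in a vowel (hesa → hesaum, wihe → wiheum) add -um.
The other pattern: stems ending in a consonant double the final consonant and add -al.
So femnagfe → femnagfeum.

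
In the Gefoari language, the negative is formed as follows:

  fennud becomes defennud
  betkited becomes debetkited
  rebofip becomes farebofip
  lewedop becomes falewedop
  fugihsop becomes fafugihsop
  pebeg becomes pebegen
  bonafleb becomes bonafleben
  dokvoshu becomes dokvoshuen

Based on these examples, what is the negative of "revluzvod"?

betkited and pebeg both have last vowel 'e' yet inflect differently (debetkited, pebegen), so the last vowel is not what conditions the rule; the final letter is.
"revluzvod" ends in -d. The stems ending in -d (fennud → defennud, betkited → debetkited) add the prefix de-.
The other patterns: stems ending in -p add the prefix fa-; stems ending in -b, -g or -u add -en.
So revluzvod → derevluzvod.

derevluzvod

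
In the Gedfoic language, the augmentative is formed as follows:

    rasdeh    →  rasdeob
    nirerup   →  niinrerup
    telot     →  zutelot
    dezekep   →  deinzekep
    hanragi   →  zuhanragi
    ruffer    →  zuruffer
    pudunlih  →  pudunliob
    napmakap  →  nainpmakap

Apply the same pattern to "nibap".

niinbap

rasdeh and dezekep both have last vowel 'e' yet inflect differently (rasdeob, deinzekep), so the last vowel is not what conditions the rule; the final letter is.
"nibap" ends in -p. The stems ending in -p (napmakap → nainpmakap, dezekep → deinzekep, nirerup → niinrerup) insert -in- after the first vowel.
The other patterns: stems ending in -h drop the final letter and add -ob; stems ending in -i, -r or -t add the prefix zu-.
So nibap → niinbap.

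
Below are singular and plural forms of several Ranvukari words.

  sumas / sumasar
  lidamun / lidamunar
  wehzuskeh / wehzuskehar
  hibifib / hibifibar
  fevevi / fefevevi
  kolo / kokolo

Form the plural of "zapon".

zaponar

"zapon" ends in a consonant. The stems ending in a consonant (sumas → sumasar, lidamun → lidamunar, wehzuskeh → wehzuskehar) add -ar.
So zapon → zaponar.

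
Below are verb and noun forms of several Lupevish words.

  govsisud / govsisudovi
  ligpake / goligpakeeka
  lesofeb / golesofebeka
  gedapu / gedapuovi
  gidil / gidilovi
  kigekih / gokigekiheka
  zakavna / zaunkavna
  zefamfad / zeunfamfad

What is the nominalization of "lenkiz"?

zefamfad and govsisud both end in -d yet inflect differently (zeunfamfad, govsisudovi), so the final letter is not what conditions the rule; the first letter is.
"lenkiz" begins with l-. The stems beginning with l- (ligpake → goligpakeeka, lesofeb → golesofebeka) add go- … -eka around the stem.
So lenkiz → golenkizeka.

golenkizeka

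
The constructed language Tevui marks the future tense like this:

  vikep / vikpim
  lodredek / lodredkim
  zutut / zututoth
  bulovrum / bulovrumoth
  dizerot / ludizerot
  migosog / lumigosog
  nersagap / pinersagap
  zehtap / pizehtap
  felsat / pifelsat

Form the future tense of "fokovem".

zutut and dizerot both end in -t yet inflect differently (zututoth, ludizerot), so the final letter is not what conditions the rule; the last vowel is.
"fokovem" has last vowel 'e'. The stems whose last vowel is 'e' (vikep → vikpim, lodredek → lodredkim) delete the last vowel and add -im.
The other patterns: stems whose last vowel is 'u' add -oth; stems whose last vowel is 'o' add the prefix lu-; stems whose last vowel is 'a' add the prefix pi-.
So fokovem → fokovmim.

fokovmim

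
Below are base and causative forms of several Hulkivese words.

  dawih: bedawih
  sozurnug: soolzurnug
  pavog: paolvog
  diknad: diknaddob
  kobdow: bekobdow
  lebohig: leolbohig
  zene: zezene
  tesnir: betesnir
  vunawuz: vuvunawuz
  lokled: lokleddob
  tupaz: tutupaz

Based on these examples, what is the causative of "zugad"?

zugaddob

diknad and tupaz both have last vowel 'a' yet inflect differently (diknaddob, tutupaz), so the last vowel is not what conditions the rule; the final letter is.
"zugad" ends in -d. The stems ending in -d (lokled → lokleddob, diknad → diknaddob) double the final consonant and add -ob.
So zugad → zugaddob.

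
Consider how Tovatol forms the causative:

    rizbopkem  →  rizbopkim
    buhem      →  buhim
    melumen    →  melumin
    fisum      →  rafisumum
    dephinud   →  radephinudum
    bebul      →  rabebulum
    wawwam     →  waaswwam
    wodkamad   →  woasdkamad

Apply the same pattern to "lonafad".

loasnafad

"lonafad" has last vowel 'a'. The stems whose last vowel is 'a' (wawwam → waaswwam, wodkamad → woasdkamad) insert -as- after the first vowel.
So lonafad → loasnafad.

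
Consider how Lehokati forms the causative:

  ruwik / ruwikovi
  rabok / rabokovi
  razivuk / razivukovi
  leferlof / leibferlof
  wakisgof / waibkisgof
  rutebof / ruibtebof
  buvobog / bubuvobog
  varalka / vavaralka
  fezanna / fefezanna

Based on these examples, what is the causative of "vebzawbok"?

"vebzawbok" ends in -k. The stems ending in -k (ruwik → ruwikovi, rabok → rabokovi, razivuk → razivukovi) add -ovi.
So vebzawbok → vebzawbokovi.

vebzawbokovi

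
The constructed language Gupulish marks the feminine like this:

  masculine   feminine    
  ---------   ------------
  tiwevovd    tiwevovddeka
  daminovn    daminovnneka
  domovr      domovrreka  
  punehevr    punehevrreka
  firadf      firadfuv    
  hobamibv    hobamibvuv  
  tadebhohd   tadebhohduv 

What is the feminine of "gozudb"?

tiwevovd and tadebhohd both end in -d yet inflect differently (tiwevovddeka, tadebhohduv), so the final letter is not what conditions the rule; the second-to-last letter is.
"gozudb" has second-to-last letter 'd'. The one such stem in the data (firadf → firadfuv) adds -uv, so the same rule applies.
So gozudb → gozudbuv.

gozudbuv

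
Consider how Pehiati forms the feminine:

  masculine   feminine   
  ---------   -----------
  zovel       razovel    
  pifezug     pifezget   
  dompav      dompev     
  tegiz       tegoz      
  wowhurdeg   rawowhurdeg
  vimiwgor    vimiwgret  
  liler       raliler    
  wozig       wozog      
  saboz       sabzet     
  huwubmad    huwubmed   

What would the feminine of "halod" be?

wozig and wowhurdeg both end in -g yet inflect differently (wozog, rawowhurdeg), so the final letter is not what conditions the rule; the last vowel is.
"halod" has last vowel 'o'. The stems whose last vowel is 'o' (saboz → sabzet, vimiwgor → vimiwgret) delete the last vowel and add -et.
The other patterns: stems whose last vowel is 'i' change the last vowel to 'o'; stems whose last vowel is 'a' change the last vowel to 'e'; stems whose last vowel is 'e' add the prefix ra-.
So halod → haldet.

haldet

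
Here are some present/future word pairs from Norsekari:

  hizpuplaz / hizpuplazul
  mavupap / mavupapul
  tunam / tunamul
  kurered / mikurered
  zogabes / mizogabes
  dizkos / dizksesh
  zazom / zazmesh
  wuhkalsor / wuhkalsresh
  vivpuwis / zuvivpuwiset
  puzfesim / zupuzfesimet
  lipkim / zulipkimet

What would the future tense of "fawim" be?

zogabes and dizkos both end in -s yet inflect differently (mizogabes, dizksesh), so the final letter is not what conditions the rule; the last vowel is.
"fawim" has last vowel 'i'. The stems whose last vowel is 'i' (vivpuwis → zuvivpuwiset, puzfesim → zupuzfesimet, lipkim → zulipkimet) add zu- … -et around the stem.
So fawim → zufawimet.

zufawimet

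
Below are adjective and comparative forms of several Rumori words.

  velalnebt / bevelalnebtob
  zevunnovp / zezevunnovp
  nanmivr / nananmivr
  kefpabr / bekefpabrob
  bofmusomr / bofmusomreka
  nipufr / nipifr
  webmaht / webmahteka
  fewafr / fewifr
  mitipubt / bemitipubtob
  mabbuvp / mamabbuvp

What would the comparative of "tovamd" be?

nipufr and kefpabr both end in -r yet inflect differently (nipifr, bekefpabrob), so the final letter is not what conditions the rule; the second-to-last letter is.
"tovamd" has second-to-last letter 'm'. The one such stem in the data (bofmusomr → bofmusomreka) adds -eka, so the same rule applies.
So tovamd → tovamdeka.

tovamdeka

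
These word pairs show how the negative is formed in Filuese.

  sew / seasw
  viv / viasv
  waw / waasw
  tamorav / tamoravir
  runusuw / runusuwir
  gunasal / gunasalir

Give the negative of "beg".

viv and tamorav both end in -v yet inflect differently (viasv, tamoravir), so the final letter is not what conditions the rule; the number of vowels is.
"beg" has 1 vowel. The stems with 1 vowel (sew → seasw, viv → viasv, waw → waasw) insert -as- after the first vowel.
The other pattern: stems with 3 vowels add -ir.
So beg → beasg.

beasg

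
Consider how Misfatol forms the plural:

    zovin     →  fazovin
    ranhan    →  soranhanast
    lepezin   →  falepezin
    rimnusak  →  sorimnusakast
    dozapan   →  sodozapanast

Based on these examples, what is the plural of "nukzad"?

sonukzadast

zovin and dozapan both end in -n yet inflect differently (fazovin, sodozapanast), so the final letter is not what conditions the rule; the last vowel is.
"nukzad" has last vowel 'a'. The stems whose last vowel is 'a' (rimnusak → sorimnusakast, dozapan → sodozapanast, ranhan → soranhanast) add so- … -ast around the stem.
So nukzad → sonukzadast.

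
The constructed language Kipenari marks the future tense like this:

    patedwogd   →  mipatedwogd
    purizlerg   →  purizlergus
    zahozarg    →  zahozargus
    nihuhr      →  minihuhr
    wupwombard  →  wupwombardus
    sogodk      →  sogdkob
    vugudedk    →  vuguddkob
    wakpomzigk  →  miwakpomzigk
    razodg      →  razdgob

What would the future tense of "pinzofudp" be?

zahozarg and razodg both end in -g yet inflect differently (zahozargus, razdgob), so the final letter is not what conditions the rule; the second-to-last letter is.
"pinzofudp" has second-to-last letter 'd'. The stems whose second-to-last letter is 'd' (vugudedk → vuguddkob, razodg → razdgob, sogodk → sogdkob) delete the last vowel and add -ob.
So pinzofudp → pinzofdpob.

pinzofdpob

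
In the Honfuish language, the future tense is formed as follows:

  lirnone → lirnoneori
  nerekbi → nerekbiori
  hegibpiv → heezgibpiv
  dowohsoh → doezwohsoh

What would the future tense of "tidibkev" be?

tiezdibkev

hegibpiv and nerekbi both have last vowel 'i' yet inflect differently (heezgibpiv, nerekbiori), so the last vowel is not what conditions the rule; whether the stem ends in a vowel or a consonant is.
"tidibkev" ends in a consonant. The stems ending in a consonant (hegibpiv → heezgibpiv, dowohsoh → doezwohsoh) insert -ez- after the first vowel.
So tidibkev → tiezdibkev.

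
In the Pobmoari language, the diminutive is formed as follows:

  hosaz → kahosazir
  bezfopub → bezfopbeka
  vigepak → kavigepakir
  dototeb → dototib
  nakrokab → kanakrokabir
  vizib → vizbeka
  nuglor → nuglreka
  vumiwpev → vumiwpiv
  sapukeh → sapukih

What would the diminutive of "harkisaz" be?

kaharkisazir

"harkisaz" has last vowel 'a'. The stems whose last vowel is 'a' (nakrokab → kanakrokabir, hosaz → kahosazir, vigepak → kavigepakir) add ka- … -ir around the stem.
So harkisaz → kaharkisazir.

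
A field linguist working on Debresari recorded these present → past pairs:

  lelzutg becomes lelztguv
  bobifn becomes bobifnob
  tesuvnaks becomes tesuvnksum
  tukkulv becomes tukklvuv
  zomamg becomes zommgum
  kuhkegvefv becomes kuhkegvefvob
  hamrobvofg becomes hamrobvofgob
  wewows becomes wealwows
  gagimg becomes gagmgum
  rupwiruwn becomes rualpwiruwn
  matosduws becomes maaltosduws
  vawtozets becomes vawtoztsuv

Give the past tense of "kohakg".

kohkgum

rupwiruwn and bobifn both end in -n yet inflect differently (rualpwiruwn, bobifnob), so the final letter is not what conditions the rule; the second-to-last letter is.
"kohakg" has second-to-last letter 'k'. The one such stem in the data (tesuvnaks → tesuvnksum) deletes the last vowel and adds -um (as do gagimg, zomamg), so the same rule applies.
So kohakg → kohkgum.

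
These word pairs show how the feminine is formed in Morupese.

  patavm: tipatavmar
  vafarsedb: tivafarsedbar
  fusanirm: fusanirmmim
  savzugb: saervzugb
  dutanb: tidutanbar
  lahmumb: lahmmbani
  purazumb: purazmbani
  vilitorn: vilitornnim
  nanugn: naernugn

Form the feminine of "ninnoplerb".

ninnoplerbbim

purazumb and savzugb both end in -b yet inflect differently (purazmbani, saervzugb), so the final letter is not what conditions the rule; the second-to-last letter is.
"ninnoplerb" has second-to-last letter 'r'. The stems whose second-to-last letter is 'r' (vilitorn → vilitornnim, fusanirm → fusanirmmim) double the final consonant and add -im.
So ninnoplerb → ninnoplerbbim.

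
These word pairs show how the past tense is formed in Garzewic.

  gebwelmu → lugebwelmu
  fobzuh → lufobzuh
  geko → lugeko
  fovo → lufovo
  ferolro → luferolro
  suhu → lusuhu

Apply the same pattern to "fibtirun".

lufibtirun

Every pair shown (gebwelmu → lugebwelmu, fobzuh → lufobzuh, geko → lugeko, …) follows the same rule: add the prefix lu-.
So fibtirun → lufibtirun.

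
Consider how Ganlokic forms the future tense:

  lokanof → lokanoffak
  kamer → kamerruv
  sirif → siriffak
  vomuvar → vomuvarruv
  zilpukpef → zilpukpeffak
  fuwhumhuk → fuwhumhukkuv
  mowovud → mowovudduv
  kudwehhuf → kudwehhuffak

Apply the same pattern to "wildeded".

wildededduv

zilpukpef and kamer both have last vowel 'e' yet inflect differently (zilpukpeffak, kamerruv), so the last vowel is not what conditions the rule; the final letter is.
"wildeded" ends in -d. The one such stem in the data (mowovud → mowovudduv) doubles the final consonant and adds -uv (as do kamer, vomuvar), so the same rule applies.
The other pattern: stems ending in -f double the final consonant and add -ak.
So wildeded → wildededduv.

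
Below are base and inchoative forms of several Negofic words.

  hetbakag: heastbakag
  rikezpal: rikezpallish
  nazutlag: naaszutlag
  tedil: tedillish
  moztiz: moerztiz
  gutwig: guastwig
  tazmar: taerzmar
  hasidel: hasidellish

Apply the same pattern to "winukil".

winukillish

"winukil" ends in -l. The stems ending in -l (hasidel → hasidellish, rikezpal → rikezpallish, tedil → tedillish) double the final consonant and add -ish.
So winukil → winukillish.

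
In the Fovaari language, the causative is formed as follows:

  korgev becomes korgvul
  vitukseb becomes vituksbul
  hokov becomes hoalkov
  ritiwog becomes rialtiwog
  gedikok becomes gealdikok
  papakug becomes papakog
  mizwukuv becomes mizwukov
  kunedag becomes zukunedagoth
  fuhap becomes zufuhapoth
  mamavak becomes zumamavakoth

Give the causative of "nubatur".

nubator

korgev and hokov both end in -v yet inflect differently (korgvul, hoalkov), so the final letter is not what conditions the rule; the last vowel is.
"nubatur" has last vowel 'u'. The stems whose last vowel is 'u' (papakug → papakog, mizwukuv → mizwukov) change the last vowel to 'o'.
The other patterns: stems whose last vowel is 'e' delete the last vowel and add -ul; stems whose last vowel is 'o' insert -al- after the first vowel; stems whose last vowel is 'a' add zu- … -oth around the stem.
So nubatur → nubator.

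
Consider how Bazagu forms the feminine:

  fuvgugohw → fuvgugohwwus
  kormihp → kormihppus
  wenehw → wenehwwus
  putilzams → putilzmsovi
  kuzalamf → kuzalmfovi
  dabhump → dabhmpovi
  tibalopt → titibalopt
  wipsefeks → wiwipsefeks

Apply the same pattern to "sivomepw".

sisivomepw

kormihp and dabhump both end in -p yet inflect differently (kormihppus, dabhmpovi), so the final letter is not what conditions the rule; the second-to-last letter is.
"sivomepw" has second-to-last letter 'p'. The one such stem in the data (tibalopt → titibalopt) repeats the first consonant+vowel as a prefix (as does wipsefeks), so the same rule applies.
The other patterns: stems whose second-to-last letter is 'h' double the final consonant and add -us; stems whose second-to-last letter is 'm' delete the last vowel and add -ovi.
So sivomepw → sisivomepw.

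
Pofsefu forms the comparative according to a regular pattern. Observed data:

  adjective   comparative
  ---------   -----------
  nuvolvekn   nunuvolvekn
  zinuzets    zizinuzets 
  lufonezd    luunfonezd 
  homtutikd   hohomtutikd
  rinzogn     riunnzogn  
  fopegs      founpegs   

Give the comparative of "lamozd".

nuvolvekn and rinzogn both end in -n yet inflect differently (nunuvolvekn, riunnzogn), so the final letter is not what conditions the rule; the second-to-last letter is.
"lamozd" has second-to-last letter 'z'. The one such stem in the data (lufonezd → luunfonezd) inserts -un- after the first vowel (as do rinzogn, fopegs), so the same rule applies.
The other pattern: stems whose second-to-last letter is 'k' or 't' repeat the first consonant+vowel as a prefix.
So lamozd → launmozd.

launmozd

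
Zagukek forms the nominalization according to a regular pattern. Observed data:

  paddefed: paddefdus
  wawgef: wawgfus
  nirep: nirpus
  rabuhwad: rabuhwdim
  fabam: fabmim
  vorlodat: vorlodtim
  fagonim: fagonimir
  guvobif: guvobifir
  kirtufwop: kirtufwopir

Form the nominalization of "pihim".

pihimir

"pihim" has last vowel 'i'. The stems whose last vowel is 'i' (fagonim → fagonimir, guvobif → guvobifir) add -ir.
The other patterns: stems whose last vowel is 'e' delete the last vowel and add -us; stems whose last vowel is 'a' delete the last vowel and add -im.
So pihim → pihimir.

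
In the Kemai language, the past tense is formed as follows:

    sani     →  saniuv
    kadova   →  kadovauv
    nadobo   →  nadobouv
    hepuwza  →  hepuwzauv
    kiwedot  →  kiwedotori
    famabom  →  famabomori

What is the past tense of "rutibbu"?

nadobo and famabom both have last vowel 'o' yet inflect differently (nadobouv, famabomori), so the last vowel is not what conditions the rule; whether the stem ends in a vowel or a consonant is.
"rutibbu" ends in a vowel. The stems ending in a vowel (kadova → kadovauv, hepuwza → hepuwzauv, nadobo → nadobouv) add -uv.
The other pattern: stems ending in a consonant add -ori.
So rutibbu → rutibbuuv.

rutibbuuv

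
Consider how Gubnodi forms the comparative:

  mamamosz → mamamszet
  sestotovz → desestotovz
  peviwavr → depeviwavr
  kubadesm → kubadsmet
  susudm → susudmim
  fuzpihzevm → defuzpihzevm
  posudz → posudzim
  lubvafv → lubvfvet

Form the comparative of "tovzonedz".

tovzonedzim

"tovzonedz" has second-to-last letter 'd'. The stems whose second-to-last letter is 'd' (susudm → susudmim, posudz → posudzim) add -im.
The other patterns: stems whose second-to-last letter is 'f' or 's' delete the last vowel and add -et; stems whose second-to-last letter is 'v' add the prefix de-.
So tovzonedz → tovzonedzim.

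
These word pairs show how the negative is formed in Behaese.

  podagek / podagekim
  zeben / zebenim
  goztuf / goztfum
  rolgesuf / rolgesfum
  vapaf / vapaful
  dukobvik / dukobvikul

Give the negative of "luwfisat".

luwfisatul

"luwfisat" has last vowel 'a'. The one such stem in the data (vapaf → vapaful) adds -ul, so the same rule applies.
So luwfisat → luwfisatul.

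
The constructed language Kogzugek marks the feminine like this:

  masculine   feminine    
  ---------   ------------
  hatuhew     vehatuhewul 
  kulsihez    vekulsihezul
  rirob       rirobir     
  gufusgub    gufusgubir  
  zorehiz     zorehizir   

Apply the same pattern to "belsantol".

belsantolir

"belsantol" has last vowel 'o'. The one such stem in the data (rirob → rirobir) adds -ir, so the same rule applies.
So belsantol → belsantolir.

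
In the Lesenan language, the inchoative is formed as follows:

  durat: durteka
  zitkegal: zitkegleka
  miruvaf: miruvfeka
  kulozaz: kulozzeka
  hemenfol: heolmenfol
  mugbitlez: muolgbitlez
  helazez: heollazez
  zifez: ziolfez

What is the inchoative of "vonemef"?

"vonemef" has last vowel 'e'. The stems whose last vowel is 'e' (mugbitlez → muolgbitlez, helazez → heollazez, zifez → ziolfez) insert -ol- after the first vowel.
So vonemef → voolnemef.

voolnemef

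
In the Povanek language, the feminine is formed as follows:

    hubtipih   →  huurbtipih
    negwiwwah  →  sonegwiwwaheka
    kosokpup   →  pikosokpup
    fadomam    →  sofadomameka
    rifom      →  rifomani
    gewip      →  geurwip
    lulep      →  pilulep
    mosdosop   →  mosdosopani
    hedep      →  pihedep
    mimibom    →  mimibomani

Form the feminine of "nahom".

gewip and mosdosop both end in -p yet inflect differently (geurwip, mosdosopani), so the final letter is not what conditions the rule; the last vowel is.
"nahom" has last vowel 'o'. The stems whose last vowel is 'o' (mimibom → mimibomani, mosdosop → mosdosopani, rifom → rifomani) add -ani.
The other patterns: stems whose last vowel is 'i' insert -ur- after the first vowel; stems whose last vowel is 'a' add so- … -eka around the stem; stems whose last vowel is 'e' or 'u' add the prefix pi-.
So nahom → nahomani.

nahomani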